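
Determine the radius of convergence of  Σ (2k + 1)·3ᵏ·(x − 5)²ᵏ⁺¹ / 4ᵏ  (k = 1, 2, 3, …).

Ratio test: |a_{k+1}/a_k| = [(2(k+1) + 1)/(2k + 1)] · 3/4 → 3/4 as k → ∞.
Successive powers of (x − 5) differ by 2, so the series converges when |x − 5|² · 3/4 < 1, i.e. |x − 5| < √(4/3). So R = 2√3/3.

R = 2√3/3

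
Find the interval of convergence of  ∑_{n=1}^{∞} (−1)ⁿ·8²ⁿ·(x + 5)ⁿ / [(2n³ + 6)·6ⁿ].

[-163/32, -157/32]

Apply the ratio test: |a_{n+1}| / |a_n| = [(2n³ + 6)/(2(n+1)³ + 6)] · 64/6, which tends to 32/3 as n → ∞.
Thus R = 1/(32/3) = 3/32.
Endpoint x = -157/32: absolute convergence follows by limit comparison with Σ 1/n³.
Check x = -163/32: absolute convergence follows by limit comparison with Σ 1/n³.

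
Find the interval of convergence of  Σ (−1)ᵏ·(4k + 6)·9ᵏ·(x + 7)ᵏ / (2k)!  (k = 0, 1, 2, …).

Apply the ratio test: |a_{k+1}| / |a_k| = (4(k+1) + 6)/(4k + 6) · 9 · 1/[(2k+1)·(2k+2)], which tends to 0 as k → ∞.
Since the limit is 0 < 1 for every x, the series converges on all of ℝ and R = ∞.

(−∞, ∞)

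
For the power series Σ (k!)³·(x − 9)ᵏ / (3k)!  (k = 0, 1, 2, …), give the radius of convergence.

R = 27

Ratio test: |a_{k+1}/a_k| = (k+1)³/[(3k+1)·(3k+2)·(3k+3)] → 1/27 as k → ∞.
Hence the series converges for |x − 9| < 1/(1/27) = 27, so the radius of convergence is 27.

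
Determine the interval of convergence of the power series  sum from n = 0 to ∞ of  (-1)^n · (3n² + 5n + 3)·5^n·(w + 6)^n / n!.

The ratio of consecutive coefficients is (3(n+1)² + 5(n+1) + 3)/(3n² + 5n + 3) · 5 · 1/(n+1) → 0.
Since the limit is 0 < 1 for every w, the series converges on all of ℝ and R = ∞.

(−∞, ∞)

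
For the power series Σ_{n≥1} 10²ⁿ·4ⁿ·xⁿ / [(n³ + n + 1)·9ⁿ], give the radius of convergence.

Ratio test: |a_{n+1}/a_n| = [(n³ + n + 1)/((n+1)³ + (n+1) + 1)] · 100·4/9 → 400/9 as n → ∞.
Hence the series converges for |x| < 1/(400/9) = 9/400, so the radius of convergence is 9/400.

R = 9/400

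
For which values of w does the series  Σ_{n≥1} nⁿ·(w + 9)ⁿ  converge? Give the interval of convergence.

{-9}

Applying the root test, |a_n|^(1/n) = n → ∞.
Since the n-th root of |a_n| is unbounded, the series converges only at w = -9; R = 0.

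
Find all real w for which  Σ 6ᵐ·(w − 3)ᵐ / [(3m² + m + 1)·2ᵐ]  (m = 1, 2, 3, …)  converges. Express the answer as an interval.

The ratio of consecutive coefficients is [(3m² + m + 1)/(3(m+1)² + (m+1) + 1)] · 6/2 → 3.
The series converges when 3 · |w − 3| < 1, giving R = 1/3.
At w = 10/3: the terms are on the order of 1/m², so the series converges absolutely by comparison with the p-series (p = 2 > 1).
Check w = 8/3: the series is dominated by a constant times Σ 1/m², which converges (p = 2 > 1).

[8/3, 10/3]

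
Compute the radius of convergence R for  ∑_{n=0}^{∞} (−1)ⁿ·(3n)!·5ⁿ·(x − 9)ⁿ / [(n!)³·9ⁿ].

By the ratio test, |a_{n+1}/a_n| = (3n+1)·(3n+2)·(3n+3)/(n+1)³ · 5/9 → 15.
The series converges when 15 · |x − 9| < 1, giving R = 1/15.

R = 1/15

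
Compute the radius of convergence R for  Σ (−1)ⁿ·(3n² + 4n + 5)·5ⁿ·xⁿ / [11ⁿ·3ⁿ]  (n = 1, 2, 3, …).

By the ratio test, |a_{n+1}/a_n| = [(3(n+1)² + 4(n+1) + 5)/(3n² + 4n + 5)] · 5/(11·3) → 5/33.
Hence the series converges for |x| < 1/(5/33) = 33/5, so the radius of convergence is 33/5.

R = 33/5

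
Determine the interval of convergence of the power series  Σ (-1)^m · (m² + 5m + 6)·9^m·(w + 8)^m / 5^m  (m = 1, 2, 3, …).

(-77/9, -67/9)

By the ratio test, |a_{m+1}/a_m| = [((m+1)² + 5(m+1) + 6)/(m² + 5m + 6)] · 9/5 → 9/5.
Hence the series converges for |w + 8| < 1/(9/5) = 5/9, so the radius of convergence is 5/9.
Check w = -67/9: the terms have absolute value of order m², which does not tend to 0, so the series diverges by the divergence test.
At w = -77/9: the m-th term does not approach 0; divergence by the term test.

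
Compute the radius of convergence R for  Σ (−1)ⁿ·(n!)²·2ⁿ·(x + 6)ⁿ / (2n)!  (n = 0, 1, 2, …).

R = 2

Ratio test: |a_{n+1}/a_n| = (n+1)²/[(2n+1)·(2n+2)] · 2 → 1/2 as n → ∞.
The series converges when 1/2 · |x + 6| < 1, giving R = 2.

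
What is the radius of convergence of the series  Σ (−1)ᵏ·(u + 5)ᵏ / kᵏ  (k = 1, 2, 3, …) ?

R = ∞

By the Cauchy root test, |a_k|^(1/k) = 1/k → 0.
Since the k-th root of |a_k| tends to 0, the series converges for all real u; R = ∞.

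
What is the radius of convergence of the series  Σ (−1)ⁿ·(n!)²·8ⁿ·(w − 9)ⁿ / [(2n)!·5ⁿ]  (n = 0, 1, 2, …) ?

By the ratio test, |a_{n+1}/a_n| = (n+1)²/[(2n+1)·(2n+2)] · 8/5 → 2/5.
Convergence for |w − 9| · 2/5 < 1, i.e. |w − 9| < 5/2. So R = 5/2.

R = 5/2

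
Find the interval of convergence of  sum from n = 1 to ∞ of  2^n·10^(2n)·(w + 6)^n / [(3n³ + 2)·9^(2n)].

[-1281/200, -1119/200]

Apply the ratio test: |a_{n+1}| / |a_n| = [(3n³ + 2)/(3(n+1)³ + 2)] · 2·100/81, which tends to 200/81 as n → ∞.
The series converges when 200/81 · |w + 6| < 1, giving R = 81/200.
When w = -1119/200, absolute convergence follows by limit comparison with Σ 1/n³.
When w = -1281/200, the terms are on the order of 1/n³, so the series converges absolutely by comparison with the p-series (p = 3 > 1).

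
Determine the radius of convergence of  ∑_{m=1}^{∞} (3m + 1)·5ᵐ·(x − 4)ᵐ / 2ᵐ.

R = 2/5

By the ratio test, |a_{m+1}/a_m| = [(3(m+1) + 1)/(3m + 1)] · 5/2 → 5/2.
Hence the series converges for |x − 4| < 1/(5/2) = 2/5, so the radius of convergence is 2/5.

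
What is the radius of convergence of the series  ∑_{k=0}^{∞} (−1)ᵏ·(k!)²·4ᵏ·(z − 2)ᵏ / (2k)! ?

R = 1

By the ratio test, |a_{k+1}/a_k| = (k+1)²/[(2k+1)·(2k+2)] · 4 → 1.
Hence R = 1.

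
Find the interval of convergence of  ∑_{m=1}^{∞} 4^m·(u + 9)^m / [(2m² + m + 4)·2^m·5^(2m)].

Apply the ratio test: |a_{m+1}| / |a_m| = [(2m² + m + 4)/(2(m+1)² + (m+1) + 4)] · 4/(2·25), which tends to 2/25 as m → ∞.
Hence the series converges for |u + 9| < 1/(2/25) = 25/2, so the radius of convergence is 25/2.
Check u = 7/2: absolute convergence follows by limit comparison with Σ 1/m².
At u = -43/2: absolute convergence follows by limit comparison with Σ 1/m².

[-43/2, 7/2]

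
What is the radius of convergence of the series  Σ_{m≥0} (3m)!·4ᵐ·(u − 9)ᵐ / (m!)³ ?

R = 1/108

The ratio of consecutive coefficients is (3m+1)·(3m+2)·(3m+3)/(m+1)³ · 4 → 108.
The series converges when 108 · |u − 9| < 1, giving R = 1/108.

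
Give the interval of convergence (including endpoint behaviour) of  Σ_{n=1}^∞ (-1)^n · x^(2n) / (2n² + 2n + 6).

[-1, 1]

The ratio of consecutive coefficients is (2n² + 2n + 6)/(2(n+1)² + 2(n+1) + 6) → 1.
Since the exponent of x increases by 2 each term, convergence requires |x|² < 1, hence R = 1.
When x = 1, the series is dominated by a constant times Σ 1/n², which converges (p = 2 > 1).
When x = -1, the series is dominated by a constant times Σ 1/n², which converges (p = 2 > 1).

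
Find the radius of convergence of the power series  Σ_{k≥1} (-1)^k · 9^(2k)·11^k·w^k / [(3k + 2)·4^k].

R = 4/891

Ratio test: |a_{k+1}/a_k| = [(3k + 2)/(3(k+1) + 2)] · 81·11/4 → 891/4 as k → ∞.
The series converges when 891/4 · |w| < 1, giving R = 4/891.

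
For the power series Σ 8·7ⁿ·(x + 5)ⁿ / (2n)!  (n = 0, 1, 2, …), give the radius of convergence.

By the ratio test, |a_{n+1}/a_n| = 8/8 · 7 · 1/[(2n+1)·(2n+2)] → 0.
The ratio tends to 0 regardless of x, hence R = ∞.

R = ∞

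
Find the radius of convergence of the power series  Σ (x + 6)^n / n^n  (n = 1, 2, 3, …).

Root test: |a_n|^(1/n) = 1/n → 0.
Since the n-th root of |a_n| tends to 0, the series converges for all real x; R = ∞.

R = ∞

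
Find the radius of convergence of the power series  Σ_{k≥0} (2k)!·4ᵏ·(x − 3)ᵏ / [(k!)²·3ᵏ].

Ratio test: |a_{k+1}/a_k| = (2k+1)·(2k+2)/(k+1)² · 4/3 → 16/3 as k → ∞.
Hence the series converges for |x − 3| < 1/(16/3) = 3/16, so the radius of convergence is 3/16.

R = 3/16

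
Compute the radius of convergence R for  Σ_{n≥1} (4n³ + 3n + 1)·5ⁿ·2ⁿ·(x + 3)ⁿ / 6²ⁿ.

R = 18/5

By the ratio test, |a_{n+1}/a_n| = [(4(n+1)³ + 3(n+1) + 1)/(4n³ + 3n + 1)] · 5·2/36 → 5/18.
Convergence for |x + 3| · 5/18 < 1, i.e. |x + 3| < 18/5. So R = 18/5.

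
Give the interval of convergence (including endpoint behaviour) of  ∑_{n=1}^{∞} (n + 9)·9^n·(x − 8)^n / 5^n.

(67/9, 77/9)

The ratio of consecutive coefficients is [((n+1) + 9)/(n + 9)] · 9/5 → 9/5.
Hence the series converges for |x − 8| < 1/(9/5) = 5/9, so the radius of convergence is 5/9.
Check x = 77/9: the terms have absolute value of order n, which does not tend to 0, so the series diverges by the divergence test.
Check x = 67/9: the terms have absolute value of order n, which does not tend to 0, so the series diverges by the divergence test.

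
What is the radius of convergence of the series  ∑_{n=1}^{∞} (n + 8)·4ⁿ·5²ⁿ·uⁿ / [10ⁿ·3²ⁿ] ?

Ratio test: |a_{n+1}/a_n| = [((n+1) + 8)/(n + 8)] · 4·25/(10·9) → 10/9 as n → ∞.
Thus R = 1/(10/9) = 9/10.

R = 9/10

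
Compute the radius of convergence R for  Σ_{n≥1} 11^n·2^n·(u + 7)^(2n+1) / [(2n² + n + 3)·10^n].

R = √55/11

By the ratio test, |a_{n+1}/a_n| = [(2n² + n + 3)/(2(n+1)² + (n+1) + 3)] · 11·2/10 → 11/5.
Successive powers of (u + 7) differ by 2, so the series converges when |u + 7|² · 11/5 < 1, i.e. |u + 7| < √(5/11). So R = √55/11.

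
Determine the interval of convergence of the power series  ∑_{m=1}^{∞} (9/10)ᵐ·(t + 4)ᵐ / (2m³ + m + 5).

[-46/9, -26/9]

Ratio test: |a_{m+1}/a_m| = [(2m³ + m + 5)/(2(m+1)³ + (m+1) + 5)] · 9/10 → 9/10 as m → ∞.
Convergence for |t + 4| · 9/10 < 1, i.e. |t + 4| < 10/9. So R = 10/9.
When t = -26/9, absolute convergence follows by limit comparison with Σ 1/m³.
At t = -46/9: the series is dominated by a constant times Σ 1/m³, which converges (p = 3 > 1).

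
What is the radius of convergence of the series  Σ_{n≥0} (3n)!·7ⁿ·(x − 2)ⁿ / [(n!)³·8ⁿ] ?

R = 8/189

By the ratio test, |a_{n+1}/a_n| = (3n+1)·(3n+2)·(3n+3)/(n+1)³ · 7/8 → 189/8.
The series converges when 189/8 · |x − 2| < 1, giving R = 8/189.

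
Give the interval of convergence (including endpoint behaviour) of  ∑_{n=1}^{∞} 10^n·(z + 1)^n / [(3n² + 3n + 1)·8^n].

Ratio test: |a_{n+1}/a_n| = [(3n² + 3n + 1)/(3(n+1)² + 3(n+1) + 1)] · 10/8 → 5/4 as n → ∞.
Hence the series converges for |z + 1| < 1/(5/4) = 4/5, so the radius of convergence is 4/5.
When z = -1/5, the series is dominated by a constant times Σ 1/n², which converges (p = 2 > 1).
Endpoint z = -9/5: the terms are on the order of 1/n², so the series converges absolutely by comparison with the p-series (p = 2 > 1).

[-9/5, -1/5]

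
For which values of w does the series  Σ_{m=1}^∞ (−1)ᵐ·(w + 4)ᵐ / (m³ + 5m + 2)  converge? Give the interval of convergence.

[-5, -3]

The ratio of consecutive coefficients is (m³ + 5m + 2)/((m+1)³ + 5(m+1) + 2) → 1.
Convergence for |w + 4| < 1, so R = 1.
When w = -3, absolute convergence follows by limit comparison with Σ 1/m³.
When w = -5, absolute convergence follows by limit comparison with Σ 1/m³.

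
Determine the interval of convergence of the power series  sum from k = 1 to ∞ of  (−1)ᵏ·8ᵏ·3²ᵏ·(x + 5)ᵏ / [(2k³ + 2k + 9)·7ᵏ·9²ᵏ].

Apply the ratio test: |a_{k+1}| / |a_k| = [(2k³ + 2k + 9)/(2(k+1)³ + 2(k+1) + 9)] · 8·9/(7·81), which tends to 8/63 as k → ∞.
Thus R = 1/(8/63) = 63/8.
At x = 23/8: absolute convergence follows by limit comparison with Σ 1/k³.
Check x = -103/8: the series is dominated by a constant times Σ 1/k³, which converges (p = 3 > 1).

[-103/8, 23/8]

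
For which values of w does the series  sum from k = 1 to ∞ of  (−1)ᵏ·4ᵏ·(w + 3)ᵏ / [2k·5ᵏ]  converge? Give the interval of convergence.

The ratio of consecutive coefficients is [2k/2(k+1)] · 4/5 → 4/5.
Convergence for |w + 3| · 4/5 < 1, i.e. |w + 3| < 5/4. So R = 5/4.
Endpoint w = -7/4: the terms alternate in sign and decrease monotonically to 0 in absolute value (size ~ c/k), so the alternating series test gives convergence.
When w = -17/4, comparison with the harmonic series Σ 1/k shows the series diverges.

(-17/4, -7/4]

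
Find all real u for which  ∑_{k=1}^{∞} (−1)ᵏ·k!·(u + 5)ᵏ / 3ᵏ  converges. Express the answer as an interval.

Apply the ratio test: |a_{k+1}| / |a_k| = (k+1) · 1/3, which tends to ∞ as k → ∞.
The terms grow without bound for any (u + 5) ≠ 0, so R = 0 (convergence only at u = -5).

{-5}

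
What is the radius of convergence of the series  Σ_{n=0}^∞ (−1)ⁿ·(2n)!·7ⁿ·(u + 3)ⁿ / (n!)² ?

R = 1/28

The ratio of consecutive coefficients is (2n+1)·(2n+2)/(n+1)² · 7 → 28.
The series converges when 28 · |u + 3| < 1, giving R = 1/28.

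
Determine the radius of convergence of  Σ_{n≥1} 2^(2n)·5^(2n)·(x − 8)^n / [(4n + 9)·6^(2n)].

By the ratio test, |a_{n+1}/a_n| = [(4n + 9)/(4(n+1) + 9)] · 4·25/36 → 25/9.
Thus R = 1/(25/9) = 9/25.

R = 9/25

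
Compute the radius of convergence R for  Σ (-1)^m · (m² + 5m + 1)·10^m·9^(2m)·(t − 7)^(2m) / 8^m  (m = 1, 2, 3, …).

R = 2√5/45

Ratio test: |a_{m+1}/a_m| = [((m+1)² + 5(m+1) + 1)/(m² + 5m + 1)] · 10·81/8 → 405/4 as m → ∞.
Since the exponent of (t − 7) increases by 2 each term, convergence requires |t − 7|² < 4/405, hence R = 2√5/45.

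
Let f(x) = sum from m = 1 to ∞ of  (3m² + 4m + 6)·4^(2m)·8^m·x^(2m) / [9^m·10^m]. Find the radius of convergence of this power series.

R = 3√5/8

Apply the ratio test: |a_{m+1}| / |a_m| = [(3(m+1)² + 4(m+1) + 6)/(3m² + 4m + 6)] · 16·8/(9·10), which tends to 64/45 as m → ∞.
Since the exponent of x increases by 2 each term, convergence requires |x|² < 45/64, hence R = 3√5/8.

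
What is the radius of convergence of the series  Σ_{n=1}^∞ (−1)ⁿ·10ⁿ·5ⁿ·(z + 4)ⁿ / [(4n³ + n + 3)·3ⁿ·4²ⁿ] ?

R = 24/25

By the ratio test, |a_{n+1}/a_n| = [(4n³ + n + 3)/(4(n+1)³ + (n+1) + 3)] · 10·5/(3·16) → 25/24.
The series converges when 25/24 · |z + 4| < 1, giving R = 24/25.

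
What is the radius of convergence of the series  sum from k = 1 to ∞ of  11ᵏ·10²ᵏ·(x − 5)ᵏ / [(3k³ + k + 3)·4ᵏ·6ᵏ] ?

R = 6/275

Ratio test: |a_{k+1}/a_k| = [(3k³ + k + 3)/(3(k+1)³ + (k+1) + 3)] · 11·100/(4·6) → 275/6 as k → ∞.
Hence the series converges for |x − 5| < 1/(275/6) = 6/275, so the radius of convergence is 6/275.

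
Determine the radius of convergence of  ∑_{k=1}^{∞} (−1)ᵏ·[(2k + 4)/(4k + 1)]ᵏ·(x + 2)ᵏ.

Applying the root test, |a_k|^(1/k) = (2k + 4)/(4k + 1) → 1/2.
Convergence for |x + 2| · 1/2 < 1, i.e. |x + 2| < 2. So R = 2.

R = 2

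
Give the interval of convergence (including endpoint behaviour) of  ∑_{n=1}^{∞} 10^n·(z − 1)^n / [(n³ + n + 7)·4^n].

[3/5, 7/5]

The ratio of consecutive coefficients is [(n³ + n + 7)/((n+1)³ + (n+1) + 7)] · 10/4 → 5/2.
The series converges when 5/2 · |z − 1| < 1, giving R = 2/5.
At z = 7/5: the series is dominated by a constant times Σ 1/n³, which converges (p = 3 > 1).
Endpoint z = 3/5: the terms are on the order of 1/n³, so the series converges absolutely by comparison with the p-series (p = 3 > 1).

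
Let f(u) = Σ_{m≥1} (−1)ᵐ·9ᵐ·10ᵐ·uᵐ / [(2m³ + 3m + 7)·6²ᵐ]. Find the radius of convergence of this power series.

R = 2/5

By the ratio test, |a_{m+1}/a_m| = [(2m³ + 3m + 7)/(2(m+1)³ + 3(m+1) + 7)] · 9·10/36 → 5/2.
Thus R = 1/(5/2) = 2/5.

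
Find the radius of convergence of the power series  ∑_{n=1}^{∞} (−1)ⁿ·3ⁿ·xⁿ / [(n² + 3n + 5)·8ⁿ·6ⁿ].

R = 16

The ratio of consecutive coefficients is [(n² + 3n + 5)/((n+1)² + 3(n+1) + 5)] · 3/(8·6) → 1/16.
The series converges when 1/16 · |x| < 1, giving R = 16.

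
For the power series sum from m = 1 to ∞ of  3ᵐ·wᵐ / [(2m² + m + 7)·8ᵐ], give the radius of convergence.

Apply the ratio test: |a_{m+1}| / |a_m| = [(2m² + m + 7)/(2(m+1)² + (m+1) + 7)] · 3/8, which tends to 3/8 as m → ∞.
Thus R = 1/(3/8) = 8/3.

R = 8/3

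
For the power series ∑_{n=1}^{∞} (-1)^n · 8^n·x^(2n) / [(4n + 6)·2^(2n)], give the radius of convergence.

The ratio of consecutive coefficients is [(4n + 6)/(4(n+1) + 6)] · 8/4 → 2.
Writing y = x², the series in y has radius 1/2, so |x| < √(1/2) and R = √2/2.

R = √2/2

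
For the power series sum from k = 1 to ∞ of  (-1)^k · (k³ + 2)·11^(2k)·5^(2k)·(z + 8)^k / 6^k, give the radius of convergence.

Ratio test: |a_{k+1}/a_k| = [((k+1)³ + 2)/(k³ + 2)] · 121·25/6 → 3025/6 as k → ∞.
Convergence for |z + 8| · 3025/6 < 1, i.e. |z + 8| < 6/3025. So R = 6/3025.

R = 6/3025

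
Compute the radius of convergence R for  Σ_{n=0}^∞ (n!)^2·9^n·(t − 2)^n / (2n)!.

Ratio test: |a_{n+1}/a_n| = (n+1)²/[(2n+1)·(2n+2)] · 9 → 9/4 as n → ∞.
Convergence for |t − 2| · 9/4 < 1, i.e. |t − 2| < 4/9. So R = 4/9.

R = 4/9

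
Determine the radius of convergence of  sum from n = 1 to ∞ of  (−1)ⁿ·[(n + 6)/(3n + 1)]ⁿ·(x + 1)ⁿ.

Root test: |a_n|^(1/n) = (n + 6)/(3n + 1) → 1/3.
Hence the series converges for |x + 1| < 1/(1/3) = 3, so the radius of convergence is 3.

R = 3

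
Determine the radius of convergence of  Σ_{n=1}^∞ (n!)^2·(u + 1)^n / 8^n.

R = 0

Ratio test: |a_{n+1}/a_n| = (n+1)² · 1/8 → ∞ as n → ∞.
Since the ratio → ∞, the series diverges for every u ≠ -1, and R = 0.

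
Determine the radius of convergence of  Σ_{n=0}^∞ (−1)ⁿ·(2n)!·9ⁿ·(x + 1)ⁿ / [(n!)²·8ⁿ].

R = 2/9

Ratio test: |a_{n+1}/a_n| = (2n+1)·(2n+2)/(n+1)² · 9/8 → 9/2 as n → ∞.
Convergence for |x + 1| · 9/2 < 1, i.e. |x + 1| < 2/9. So R = 2/9.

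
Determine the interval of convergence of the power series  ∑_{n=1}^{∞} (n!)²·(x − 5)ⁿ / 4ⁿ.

Ratio test: |a_{n+1}/a_n| = (n+1)² · 1/4 → ∞ as n → ∞.
The ratio grows without bound, so the series diverges whenever (x − 5) ≠ 0; it converges only at x = 5. R = 0.

{5}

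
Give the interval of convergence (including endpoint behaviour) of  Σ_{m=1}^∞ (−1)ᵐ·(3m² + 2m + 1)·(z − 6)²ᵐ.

Apply the ratio test: |a_{m+1}| / |a_m| = (3(m+1)² + 2(m+1) + 1)/(3m² + 2m + 1), which tends to 1 as m → ∞.
Successive powers of (z − 6) differ by 2, so the series converges when |z − 6|² · 1 < 1, i.e. |z − 6| < √(1) = 1. So R = 1.
When z = 7, the m-th term does not approach 0; divergence by the term test.
Endpoint z = 5: the terms have absolute value of order m², which does not tend to 0, so the series diverges by the divergence test.

(5, 7)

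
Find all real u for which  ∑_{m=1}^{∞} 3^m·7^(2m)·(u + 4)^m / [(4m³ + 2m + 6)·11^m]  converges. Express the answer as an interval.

Ratio test: |a_{m+1}/a_m| = [(4m³ + 2m + 6)/(4(m+1)³ + 2(m+1) + 6)] · 3·49/11 → 147/11 as m → ∞.
Convergence for |u + 4| · 147/11 < 1, i.e. |u + 4| < 11/147. So R = 11/147.
At u = -577/147: the series is dominated by a constant times Σ 1/m³, which converges (p = 3 > 1).
When u = -599/147, the series is dominated by a constant times Σ 1/m³, which converges (p = 3 > 1).

[-599/147, -577/147]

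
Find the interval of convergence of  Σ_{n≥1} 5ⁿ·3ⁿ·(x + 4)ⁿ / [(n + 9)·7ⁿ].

[-67/15, -53/15)

The ratio of consecutive coefficients is [(n + 9)/((n+1) + 9)] · 5·3/7 → 15/7.
The series converges when 15/7 · |x + 4| < 1, giving R = 7/15.
When x = -53/15, the terms are asymptotic to a nonzero constant times 1/n, so the series diverges by limit comparison with Σ 1/n.
Check x = -67/15: an alternating series whose terms decrease to 0 in absolute value, so it converges by the Leibniz criterion.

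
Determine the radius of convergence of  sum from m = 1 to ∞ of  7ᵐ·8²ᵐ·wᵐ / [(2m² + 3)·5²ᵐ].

Ratio test: |a_{m+1}/a_m| = [(2m² + 3)/(2(m+1)² + 3)] · 7·64/25 → 448/25 as m → ∞.
Hence the series converges for |w| < 1/(448/25) = 25/448, so the radius of convergence is 25/448.

R = 25/448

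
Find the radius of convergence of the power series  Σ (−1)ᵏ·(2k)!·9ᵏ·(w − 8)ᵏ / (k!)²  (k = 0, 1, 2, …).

Apply the ratio test: |a_{k+1}| / |a_k| = (2k+1)·(2k+2)/(k+1)² · 9, which tends to 36 as k → ∞.
The series converges when 36 · |w − 8| < 1, giving R = 1/36.

R = 1/36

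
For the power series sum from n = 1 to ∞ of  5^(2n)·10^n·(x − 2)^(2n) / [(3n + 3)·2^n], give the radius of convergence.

R = √5/25

The ratio of consecutive coefficients is [(3n + 3)/(3(n+1) + 3)] · 25·10/2 → 125.
Writing y = (x − 2)², the series in y has radius 1/125, so |x − 2| < √(1/125) and R = √5/25.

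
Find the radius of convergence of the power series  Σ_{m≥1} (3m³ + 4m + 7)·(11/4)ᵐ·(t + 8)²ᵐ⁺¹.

R = 2√11/11

By the ratio test, |a_{m+1}/a_m| = [(3(m+1)³ + 4(m+1) + 7)/(3m³ + 4m + 7)] · 11/4 → 11/4.
Writing y = (t + 8)², the series in y has radius 4/11, so |t + 8| < √(4/11) and R = 2√11/11.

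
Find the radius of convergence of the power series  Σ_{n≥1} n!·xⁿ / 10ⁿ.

R = 0

Apply the ratio test: |a_{n+1}| / |a_n| = (n+1) · 1/10, which tends to ∞ as n → ∞.
Since the ratio → ∞, the series diverges for every x ≠ 0, and R = 0.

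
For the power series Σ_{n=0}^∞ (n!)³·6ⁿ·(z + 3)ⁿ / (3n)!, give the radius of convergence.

R = 9/2

Ratio test: |a_{n+1}/a_n| = (n+1)³/[(3n+1)·(3n+2)·(3n+3)] · 6 → 2/9 as n → ∞.
The series converges when 2/9 · |z + 3| < 1, giving R = 9/2.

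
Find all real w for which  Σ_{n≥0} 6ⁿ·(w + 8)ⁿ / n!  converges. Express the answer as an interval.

Ratio test: |a_{n+1}/a_n| = 6 · 1/(n+1) → 0 as n → ∞.
The limit is 0, so the series converges for all w; R = ∞.

(−∞, ∞)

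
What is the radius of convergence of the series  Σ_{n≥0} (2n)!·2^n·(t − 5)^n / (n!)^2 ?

By the ratio test, |a_{n+1}/a_n| = (2n+1)·(2n+2)/(n+1)² · 2 → 8.
Thus R = 1/(8) = 1/8.

R = 1/8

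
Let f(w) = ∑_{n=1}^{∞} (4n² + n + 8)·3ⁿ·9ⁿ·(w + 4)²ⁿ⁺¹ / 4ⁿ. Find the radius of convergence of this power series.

R = 2√3/9

By the ratio test, |a_{n+1}/a_n| = [(4(n+1)² + (n+1) + 8)/(4n² + n + 8)] · 3·9/4 → 27/4.
Since the exponent of (w + 4) increases by 2 each term, convergence requires |w + 4|² < 4/27, hence R = 2√3/9.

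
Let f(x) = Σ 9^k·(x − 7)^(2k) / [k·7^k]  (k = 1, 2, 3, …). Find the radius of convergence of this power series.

R = √7/3

The ratio of consecutive coefficients is [k/(k+1)] · 9/7 → 9/7.
Writing y = (x − 7)², the series in y has radius 7/9, so |x − 7| < √(7/9) and R = √7/3.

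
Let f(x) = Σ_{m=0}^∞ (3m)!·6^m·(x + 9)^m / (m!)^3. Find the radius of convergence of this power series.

R = 1/162

Apply the ratio test: |a_{m+1}| / |a_m| = (3m+1)·(3m+2)·(3m+3)/(m+1)³ · 6, which tends to 162 as m → ∞.
Convergence for |x + 9| · 162 < 1, i.e. |x + 9| < 1/162. So R = 1/162.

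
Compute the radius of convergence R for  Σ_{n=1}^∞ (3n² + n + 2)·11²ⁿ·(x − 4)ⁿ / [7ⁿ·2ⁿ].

By the ratio test, |a_{n+1}/a_n| = [(3(n+1)² + (n+1) + 2)/(3n² + n + 2)] · 121/(7·2) → 121/14.
Convergence for |x − 4| · 121/14 < 1, i.e. |x − 4| < 14/121. So R = 14/121.

R = 14/121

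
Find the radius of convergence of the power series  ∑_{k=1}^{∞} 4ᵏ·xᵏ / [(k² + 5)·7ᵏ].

R = 7/4

Apply the ratio test: |a_{k+1}| / |a_k| = [(k² + 5)/((k+1)² + 5)] · 4/7, which tends to 4/7 as k → ∞.
Convergence for |x| · 4/7 < 1, i.e. |x| < 7/4. So R = 7/4.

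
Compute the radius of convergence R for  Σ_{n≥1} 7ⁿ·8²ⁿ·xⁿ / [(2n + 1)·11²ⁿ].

By the ratio test, |a_{n+1}/a_n| = [(2n + 1)/(2(n+1) + 1)] · 7·64/121 → 448/121.
Thus R = 1/(448/121) = 121/448.

R = 121/448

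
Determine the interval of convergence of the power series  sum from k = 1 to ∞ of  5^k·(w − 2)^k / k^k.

(−∞, ∞)

By the Cauchy root test, |a_k|^(1/k) = 5/k → 0.
Since the k-th root of |a_k| tends to 0, the series converges for all real w; R = ∞.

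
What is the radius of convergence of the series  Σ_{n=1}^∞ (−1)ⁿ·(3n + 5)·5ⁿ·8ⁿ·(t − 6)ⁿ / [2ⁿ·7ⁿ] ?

R = 7/20

Apply the ratio test: |a_{n+1}| / |a_n| = [(3(n+1) + 5)/(3n + 5)] · 5·8/(2·7), which tends to 20/7 as n → ∞.
Hence the series converges for |t − 6| < 1/(20/7) = 7/20, so the radius of convergence is 7/20.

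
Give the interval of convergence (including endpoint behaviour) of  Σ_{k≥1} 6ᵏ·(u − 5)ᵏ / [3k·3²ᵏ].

[7/2, 13/2)

By the ratio test, |a_{k+1}/a_k| = [3k/3(k+1)] · 6/9 → 2/3.
Thus R = 1/(2/3) = 3/2.
Check u = 13/2: the terms behave like c/k; limit comparison with the harmonic series gives divergence.
When u = 7/2, convergence follows from the alternating series test (terms decrease monotonically to 0).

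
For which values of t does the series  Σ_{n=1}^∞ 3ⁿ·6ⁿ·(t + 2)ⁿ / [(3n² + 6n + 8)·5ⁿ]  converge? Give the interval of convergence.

[-41/18, -31/18]

By the ratio test, |a_{n+1}/a_n| = [(3n² + 6n + 8)/(3(n+1)² + 6(n+1) + 8)] · 3·6/5 → 18/5.
The series converges when 18/5 · |t + 2| < 1, giving R = 5/18.
When t = -31/18, absolute convergence follows by limit comparison with Σ 1/n².
Check t = -41/18: absolute convergence follows by limit comparison with Σ 1/n².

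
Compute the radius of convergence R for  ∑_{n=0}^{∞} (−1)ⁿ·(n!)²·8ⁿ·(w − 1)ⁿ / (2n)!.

Ratio test: |a_{n+1}/a_n| = (n+1)²/[(2n+1)·(2n+2)] · 8 → 2 as n → ∞.
Hence the series converges for |w − 1| < 1/(2) = 1/2, so the radius of convergence is 1/2.

R = 1/2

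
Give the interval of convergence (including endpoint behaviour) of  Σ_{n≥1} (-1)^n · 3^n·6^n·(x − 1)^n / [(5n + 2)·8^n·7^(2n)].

(-187/9, 205/9]

The ratio of consecutive coefficients is [(5n + 2)/(5(n+1) + 2)] · 3·6/(8·49) → 9/196.
Convergence for |x − 1| · 9/196 < 1, i.e. |x − 1| < 196/9. So R = 196/9.
Endpoint x = 205/9: the terms alternate in sign and decrease monotonically to 0 in absolute value (size ~ c/n), so the alternating series test gives convergence.
Check x = -187/9: the terms are asymptotic to a nonzero constant times 1/n, so the series diverges by limit comparison with Σ 1/n.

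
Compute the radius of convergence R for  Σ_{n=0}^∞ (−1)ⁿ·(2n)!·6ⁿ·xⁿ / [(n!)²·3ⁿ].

R = 1/8

Apply the ratio test: |a_{n+1}| / |a_n| = (2n+1)·(2n+2)/(n+1)² · 6/3, which tends to 8 as n → ∞.
Hence the series converges for |x| < 1/(8) = 1/8, so the radius of convergence is 1/8.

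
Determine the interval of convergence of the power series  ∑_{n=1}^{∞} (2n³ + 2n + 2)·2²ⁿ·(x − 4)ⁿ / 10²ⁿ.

(-21, 29)

The ratio of consecutive coefficients is [(2(n+1)³ + 2(n+1) + 2)/(2n³ + 2n + 2)] · 4/100 → 1/25.
Hence the series converges for |x − 4| < 1/(1/25) = 25, so the radius of convergence is 25.
Endpoint x = 29: the n-th term does not approach 0; divergence by the term test.
When x = -21, the terms have absolute value of order n³, which does not tend to 0, so the series diverges by the divergence test.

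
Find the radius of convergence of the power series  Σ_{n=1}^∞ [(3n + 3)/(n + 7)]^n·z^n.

Root test: |a_n|^(1/n) = (3n + 3)/(n + 7) → 3.
Thus R = 1/(3) = 1/3.

R = 1/3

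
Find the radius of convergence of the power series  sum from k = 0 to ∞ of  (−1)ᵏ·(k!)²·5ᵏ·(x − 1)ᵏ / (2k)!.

R = 4/5

By the ratio test, |a_{k+1}/a_k| = (k+1)²/[(2k+1)·(2k+2)] · 5 → 5/4.
Hence the series converges for |x − 1| < 1/(5/4) = 4/5, so the radius of convergence is 4/5.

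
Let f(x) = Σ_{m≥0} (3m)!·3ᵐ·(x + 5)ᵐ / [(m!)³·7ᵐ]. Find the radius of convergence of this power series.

Apply the ratio test: |a_{m+1}| / |a_m| = (3m+1)·(3m+2)·(3m+3)/(m+1)³ · 3/7, which tends to 81/7 as m → ∞.
Hence the series converges for |x + 5| < 1/(81/7) = 7/81, so the radius of convergence is 7/81.

R = 7/81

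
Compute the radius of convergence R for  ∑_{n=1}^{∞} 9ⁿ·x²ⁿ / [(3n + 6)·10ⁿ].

Apply the ratio test: |a_{n+1}| / |a_n| = [(3n + 6)/(3(n+1) + 6)] · 9/10, which tends to 9/10 as n → ∞.
Since the exponent of x increases by 2 each term, convergence requires |x|² < 10/9, hence R = √10/3.

R = √10/3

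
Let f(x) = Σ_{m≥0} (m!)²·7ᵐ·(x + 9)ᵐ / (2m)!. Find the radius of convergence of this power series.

By the ratio test, |a_{m+1}/a_m| = (m+1)²/[(2m+1)·(2m+2)] · 7 → 7/4.
Convergence for |x + 9| · 7/4 < 1, i.e. |x + 9| < 4/7. So R = 4/7.

R = 4/7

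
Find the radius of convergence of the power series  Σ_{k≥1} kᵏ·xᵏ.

R = 0

By the Cauchy root test, |a_k|^(1/k) = k → ∞.
The root grows without bound, so R = 0 (convergence only at x = 0).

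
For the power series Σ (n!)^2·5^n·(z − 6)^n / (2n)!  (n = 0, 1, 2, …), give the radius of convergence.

The ratio of consecutive coefficients is (n+1)²/[(2n+1)·(2n+2)] · 5 → 5/4.
The series converges when 5/4 · |z − 6| < 1, giving R = 4/5.

R = 4/5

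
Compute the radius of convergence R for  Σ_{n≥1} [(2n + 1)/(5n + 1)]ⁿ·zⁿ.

R = 5/2

By the Cauchy root test, |a_n|^(1/n) = (2n + 1)/(5n + 1) → 2/5.
The series converges when 2/5 · |z| < 1, giving R = 5/2.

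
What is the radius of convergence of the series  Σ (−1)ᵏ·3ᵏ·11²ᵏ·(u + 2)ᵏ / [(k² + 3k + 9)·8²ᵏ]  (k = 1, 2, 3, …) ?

By the ratio test, |a_{k+1}/a_k| = [(k² + 3k + 9)/((k+1)² + 3(k+1) + 9)] · 3·121/64 → 363/64.
Hence the series converges for |u + 2| < 1/(363/64) = 64/363, so the radius of convergence is 64/363.

R = 64/363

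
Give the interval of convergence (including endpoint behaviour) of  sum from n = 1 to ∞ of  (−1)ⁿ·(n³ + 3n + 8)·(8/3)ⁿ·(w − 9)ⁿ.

Ratio test: |a_{n+1}/a_n| = [((n+1)³ + 3(n+1) + 8)/(n³ + 3n + 8)] · 8/3 → 8/3 as n → ∞.
Hence the series converges for |w − 9| < 1/(8/3) = 3/8, so the radius of convergence is 3/8.
At w = 75/8: the n-th term does not approach 0; divergence by the term test.
Check w = 69/8: the terms have absolute value of order n³, which does not tend to 0, so the series diverges by the divergence test.

(69/8, 75/8)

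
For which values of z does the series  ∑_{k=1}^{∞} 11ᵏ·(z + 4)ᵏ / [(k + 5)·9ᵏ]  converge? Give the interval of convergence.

Ratio test: |a_{k+1}/a_k| = [(k + 5)/((k+1) + 5)] · 11/9 → 11/9 as k → ∞.
The series converges when 11/9 · |z + 4| < 1, giving R = 9/11.
Endpoint z = -35/11: comparison with the harmonic series Σ 1/k shows the series diverges.
At z = -53/11: the terms alternate in sign and decrease monotonically to 0 in absolute value (size ~ c/k), so the alternating series test gives convergence.

[-53/11, -35/11)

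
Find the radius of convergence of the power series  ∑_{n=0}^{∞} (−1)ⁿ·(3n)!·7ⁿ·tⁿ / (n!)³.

R = 1/189

By the ratio test, |a_{n+1}/a_n| = (3n+1)·(3n+2)·(3n+3)/(n+1)³ · 7 → 189.
The series converges when 189 · |t| < 1, giving R = 1/189.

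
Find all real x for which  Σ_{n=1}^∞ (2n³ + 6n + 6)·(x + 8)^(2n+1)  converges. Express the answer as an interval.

Apply the ratio test: |a_{n+1}| / |a_n| = (2(n+1)³ + 6(n+1) + 6)/(2n³ + 6n + 6), which tends to 1 as n → ∞.
Since the exponent of (x + 8) increases by 2 each term, convergence requires |x + 8|² < 1, hence R = 1.
At x = -7: the terms do not tend to 0, so the series diverges.
Endpoint x = -9: the n-th term does not approach 0; divergence by the term test.

(-9, -7)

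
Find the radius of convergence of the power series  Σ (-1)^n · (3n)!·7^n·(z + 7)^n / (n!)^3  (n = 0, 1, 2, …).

By the ratio test, |a_{n+1}/a_n| = (3n+1)·(3n+2)·(3n+3)/(n+1)³ · 7 → 189.
Thus R = 1/(189) = 1/189.

R = 1/189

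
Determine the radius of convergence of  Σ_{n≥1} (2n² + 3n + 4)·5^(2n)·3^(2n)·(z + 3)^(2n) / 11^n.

The ratio of consecutive coefficients is [(2(n+1)² + 3(n+1) + 4)/(2n² + 3n + 4)] · 25·9/11 → 225/11.
Since the exponent of (z + 3) increases by 2 each term, convergence requires |z + 3|² < 11/225, hence R = √11/15.

R = √11/15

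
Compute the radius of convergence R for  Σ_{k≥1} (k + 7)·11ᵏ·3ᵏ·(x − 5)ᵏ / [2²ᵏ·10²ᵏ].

R = 400/33

The ratio of consecutive coefficients is [((k+1) + 7)/(k + 7)] · 11·3/(4·100) → 33/400.
Convergence for |x − 5| · 33/400 < 1, i.e. |x − 5| < 400/33. So R = 400/33.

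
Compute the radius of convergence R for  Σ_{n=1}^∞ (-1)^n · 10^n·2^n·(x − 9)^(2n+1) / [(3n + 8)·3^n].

R = √15/10

Apply the ratio test: |a_{n+1}| / |a_n| = [(3n + 8)/(3(n+1) + 8)] · 10·2/3, which tends to 20/3 as n → ∞.
Since the exponent of (x − 9) increases by 2 each term, convergence requires |x − 9|² < 3/20, hence R = √15/10.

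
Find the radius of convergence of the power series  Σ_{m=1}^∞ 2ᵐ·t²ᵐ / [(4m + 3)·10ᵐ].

R = √5

The ratio of consecutive coefficients is [(4m + 3)/(4(m+1) + 3)] · 2/10 → 1/5.
Since the exponent of t increases by 2 each term, convergence requires |t|² < 5, hence R = √5.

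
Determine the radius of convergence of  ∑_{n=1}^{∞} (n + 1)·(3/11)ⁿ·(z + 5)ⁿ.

R = 11/3

By the ratio test, |a_{n+1}/a_n| = [((n+1) + 1)/(n + 1)] · 3/11 → 3/11.
Thus R = 1/(3/11) = 11/3.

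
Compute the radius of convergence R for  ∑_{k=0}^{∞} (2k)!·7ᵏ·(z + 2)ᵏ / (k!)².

Apply the ratio test: |a_{k+1}| / |a_k| = (2k+1)·(2k+2)/(k+1)² · 7, which tends to 28 as k → ∞.
Hence the series converges for |z + 2| < 1/(28) = 1/28, so the radius of convergence is 1/28.

R = 1/28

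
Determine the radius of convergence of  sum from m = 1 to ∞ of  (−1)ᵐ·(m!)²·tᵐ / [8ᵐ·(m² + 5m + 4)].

Ratio test: |a_{m+1}/a_m| = (m+1)² · 1/8 · (m² + 5m + 4)/((m+1)² + 5(m+1) + 4) → ∞ as m → ∞.
The terms grow without bound for any t ≠ 0, so R = 0 (convergence only at t = 0).

R = 0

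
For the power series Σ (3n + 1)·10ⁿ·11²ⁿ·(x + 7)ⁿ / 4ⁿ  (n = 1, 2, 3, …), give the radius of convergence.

By the ratio test, |a_{n+1}/a_n| = [(3(n+1) + 1)/(3n + 1)] · 10·121/4 → 605/2.
Hence the series converges for |x + 7| < 1/(605/2) = 2/605, so the radius of convergence is 2/605.

R = 2/605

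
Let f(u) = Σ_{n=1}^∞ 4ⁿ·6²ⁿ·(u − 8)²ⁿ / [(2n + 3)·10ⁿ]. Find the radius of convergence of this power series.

R = √10/12

The ratio of consecutive coefficients is [(2n + 3)/(2(n+1) + 3)] · 4·36/10 → 72/5.
Successive powers of (u − 8) differ by 2, so the series converges when |u − 8|² · 72/5 < 1, i.e. |u − 8| < √(5/72). So R = √10/12.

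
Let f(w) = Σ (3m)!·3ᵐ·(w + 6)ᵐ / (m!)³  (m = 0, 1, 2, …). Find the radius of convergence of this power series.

R = 1/81

Ratio test: |a_{m+1}/a_m| = (3m+1)·(3m+2)·(3m+3)/(m+1)³ · 3 → 81 as m → ∞.
The series converges when 81 · |w + 6| < 1, giving R = 1/81.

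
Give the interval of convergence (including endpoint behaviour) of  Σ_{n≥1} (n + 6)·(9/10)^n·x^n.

Ratio test: |a_{n+1}/a_n| = [((n+1) + 6)/(n + 6)] · 9/10 → 9/10 as n → ∞.
The series converges when 9/10 · |x| < 1, giving R = 10/9.
Endpoint x = 10/9: the terms do not tend to 0, so the series diverges.
Endpoint x = -10/9: the terms have absolute value of order n, which does not tend to 0, so the series diverges by the divergence test.

(-10/9, 10/9)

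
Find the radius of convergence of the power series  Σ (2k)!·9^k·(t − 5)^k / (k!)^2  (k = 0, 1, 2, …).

The ratio of consecutive coefficients is (2k+1)·(2k+2)/(k+1)² · 9 → 36.
Thus R = 1/(36) = 1/36.

R = 1/36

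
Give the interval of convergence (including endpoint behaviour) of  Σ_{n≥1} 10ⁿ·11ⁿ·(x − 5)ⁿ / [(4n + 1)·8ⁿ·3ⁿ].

[263/55, 287/55)

By the ratio test, |a_{n+1}/a_n| = [(4n + 1)/(4(n+1) + 1)] · 10·11/(8·3) → 55/12.
Convergence for |x − 5| · 55/12 < 1, i.e. |x − 5| < 12/55. So R = 12/55.
Check x = 287/55: comparison with the harmonic series Σ 1/n shows the series diverges.
Endpoint x = 263/55: the terms alternate in sign and decrease monotonically to 0 in absolute value (size ~ c/n), so the alternating series test gives convergence.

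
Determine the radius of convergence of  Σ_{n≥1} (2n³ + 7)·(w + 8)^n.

R = 1

Apply the ratio test: |a_{n+1}| / |a_n| = (2(n+1)³ + 7)/(2n³ + 7), which tends to 1 as n → ∞.
Hence R = 1.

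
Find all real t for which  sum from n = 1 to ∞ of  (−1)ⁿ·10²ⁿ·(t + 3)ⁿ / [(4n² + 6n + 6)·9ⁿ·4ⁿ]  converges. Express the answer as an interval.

[-84/25, -66/25]

Apply the ratio test: |a_{n+1}| / |a_n| = [(4n² + 6n + 6)/(4(n+1)² + 6(n+1) + 6)] · 100/(9·4), which tends to 25/9 as n → ∞.
Thus R = 1/(25/9) = 9/25.
Check t = -66/25: the terms are on the order of 1/n², so the series converges absolutely by comparison with the p-series (p = 2 > 1).
Check t = -84/25: the terms are on the order of 1/n², so the series converges absolutely by comparison with the p-series (p = 2 > 1).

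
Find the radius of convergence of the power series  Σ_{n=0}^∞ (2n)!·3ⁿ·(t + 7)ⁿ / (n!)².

R = 1/12

Ratio test: |a_{n+1}/a_n| = (2n+1)·(2n+2)/(n+1)² · 3 → 12 as n → ∞.
Convergence for |t + 7| · 12 < 1, i.e. |t + 7| < 1/12. So R = 1/12.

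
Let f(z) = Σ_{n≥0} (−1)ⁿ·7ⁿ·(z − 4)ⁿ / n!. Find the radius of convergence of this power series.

R = ∞

Ratio test: |a_{n+1}/a_n| = 7 · 1/(n+1) → 0 as n → ∞.
Since the limit is 0 < 1 for every z, the series converges on all of ℝ and R = ∞.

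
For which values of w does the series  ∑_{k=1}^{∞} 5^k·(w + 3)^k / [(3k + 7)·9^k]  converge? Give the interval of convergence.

[-24/5, -6/5)

By the ratio test, |a_{k+1}/a_k| = [(3k + 7)/(3(k+1) + 7)] · 5/9 → 5/9.
Hence the series converges for |w + 3| < 1/(5/9) = 9/5, so the radius of convergence is 9/5.
At w = -6/5: the terms are asymptotic to a nonzero constant times 1/k, so the series diverges by limit comparison with Σ 1/k.
When w = -24/5, an alternating series whose terms decrease to 0 in absolute value, so it converges by the Leibniz criterion.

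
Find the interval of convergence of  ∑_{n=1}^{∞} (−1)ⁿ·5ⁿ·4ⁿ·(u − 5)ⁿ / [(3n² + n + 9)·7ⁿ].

[93/20, 107/20]

The ratio of consecutive coefficients is [(3n² + n + 9)/(3(n+1)² + (n+1) + 9)] · 5·4/7 → 20/7.
Hence the series converges for |u − 5| < 1/(20/7) = 7/20, so the radius of convergence is 7/20.
Check u = 107/20: absolute convergence follows by limit comparison with Σ 1/n².
Check u = 93/20: absolute convergence follows by limit comparison with Σ 1/n².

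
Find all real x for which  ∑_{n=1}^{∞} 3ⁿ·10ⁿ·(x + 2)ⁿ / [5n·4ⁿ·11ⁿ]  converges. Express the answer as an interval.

[-52/15, -8/15)

Apply the ratio test: |a_{n+1}| / |a_n| = [5n/5(n+1)] · 3·10/(4·11), which tends to 15/22 as n → ∞.
The series converges when 15/22 · |x + 2| < 1, giving R = 22/15.
Endpoint x = -8/15: the terms behave like c/n; limit comparison with the harmonic series gives divergence.
When x = -52/15, an alternating series whose terms decrease to 0 in absolute value, so it converges by the Leibniz criterion.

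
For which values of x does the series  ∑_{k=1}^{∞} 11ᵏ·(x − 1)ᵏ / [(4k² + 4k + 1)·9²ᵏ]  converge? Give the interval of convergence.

[-70/11, 92/11]

The ratio of consecutive coefficients is [(4k² + 4k + 1)/(4(k+1)² + 4(k+1) + 1)] · 11/81 → 11/81.
The series converges when 11/81 · |x − 1| < 1, giving R = 81/11.
Endpoint x = 92/11: absolute convergence follows by limit comparison with Σ 1/k².
At x = -70/11: the terms are on the order of 1/k², so the series converges absolutely by comparison with the p-series (p = 2 > 1).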